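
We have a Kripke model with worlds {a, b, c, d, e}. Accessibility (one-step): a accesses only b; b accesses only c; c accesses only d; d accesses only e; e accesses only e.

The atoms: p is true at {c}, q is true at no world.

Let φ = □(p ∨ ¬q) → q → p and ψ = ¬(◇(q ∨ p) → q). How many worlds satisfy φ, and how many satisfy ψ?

5 and 1

For □(p ∨ ¬q) → q → p:
a: □(p ∨ ¬q) is T, q → p is T. ✓
b: □(p ∨ ¬q) is T, q → p is T. ✓
c: □(p ∨ ¬q) is T, q → p is T. ✓
d: □(p ∨ ¬q) is T, q → p is T. ✓
e: □(p ∨ ¬q) is T, q → p is T. ✓
— 5 worlds.
For ¬(◇(q ∨ p) → q):
a: ◇(q ∨ p) → q is T. ✗
b: ◇(q ∨ p) → q is F. ✓
c: ◇(q ∨ p) → q is T. ✗
d: ◇(q ∨ p) → q is T. ✗
e: ◇(q ∨ p) → q is T. ✗
— 1 world.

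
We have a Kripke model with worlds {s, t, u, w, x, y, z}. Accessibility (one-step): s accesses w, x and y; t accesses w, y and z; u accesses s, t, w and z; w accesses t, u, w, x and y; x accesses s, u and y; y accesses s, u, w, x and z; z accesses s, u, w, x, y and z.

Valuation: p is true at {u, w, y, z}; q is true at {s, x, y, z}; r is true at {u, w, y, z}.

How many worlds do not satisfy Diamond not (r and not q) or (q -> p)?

0

s: Diamond not (r and not q) is T, q -> p is F. ✓
t: Diamond not (r and not q) is T, q -> p is T. ✓
u: Diamond not (r and not q) is T, q -> p is T. ✓
w: Diamond not (r and not q) is T, q -> p is T. ✓
x: Diamond not (r and not q) is T, q -> p is F. ✓
y: Diamond not (r and not q) is T, q -> p is T. ✓
z: Diamond not (r and not q) is T, q -> p is T. ✓
Satisfying worlds: {s, t, u, w, x, y, z}.
So Diamond not (r and not q) or (q -> p) fails at the other 0 worlds.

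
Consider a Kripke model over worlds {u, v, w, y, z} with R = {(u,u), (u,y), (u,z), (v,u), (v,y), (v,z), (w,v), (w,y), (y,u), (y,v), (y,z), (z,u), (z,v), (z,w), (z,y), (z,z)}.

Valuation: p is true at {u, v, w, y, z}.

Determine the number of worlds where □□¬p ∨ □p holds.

5

u: □□¬p is F, □p is T. ✓
v: □□¬p is F, □p is T. ✓
w: □□¬p is F, □p is T. ✓
y: □□¬p is F, □p is T. ✓
z: □□¬p is F, □p is T. ✓
Satisfying worlds: {u, v, w, y, z}.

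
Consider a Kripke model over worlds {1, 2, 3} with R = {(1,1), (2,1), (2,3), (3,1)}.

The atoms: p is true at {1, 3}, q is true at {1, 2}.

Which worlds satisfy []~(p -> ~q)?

{1, 3}

1: successors {1}; ~(p -> ~q) there: 1:T. ✓
2: successors {1, 3}; ~(p -> ~q) there: 1:T, 3:F. ✗
3: successors {1}; ~(p -> ~q) there: 1:T. ✓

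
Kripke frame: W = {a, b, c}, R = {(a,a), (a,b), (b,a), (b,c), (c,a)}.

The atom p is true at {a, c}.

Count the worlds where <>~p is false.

a: successors {a, b}; ~p there: a:F, b:T. ✓
b: successors {a, c}; ~p there: a:F, c:F. ✗
c: successors {a}; ~p there: a:F. ✗
Satisfying worlds: {a}.
So <>~p fails at the other 2 worlds.

2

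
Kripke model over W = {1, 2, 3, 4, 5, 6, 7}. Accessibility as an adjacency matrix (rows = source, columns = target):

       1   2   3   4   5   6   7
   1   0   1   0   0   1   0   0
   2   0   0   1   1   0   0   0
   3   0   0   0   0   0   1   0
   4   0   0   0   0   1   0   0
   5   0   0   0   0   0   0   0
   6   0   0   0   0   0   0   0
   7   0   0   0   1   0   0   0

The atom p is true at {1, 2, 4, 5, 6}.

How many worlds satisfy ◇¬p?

1

1: successors {2, 5}; ¬p there: 2:F, 5:F. ✗
2: successors {3, 4}; ¬p there: 3:T, 4:F. ✓
3: successors {6}; ¬p there: 6:F. ✗
4: successors {5}; ¬p there: 5:F. ✗
5: no successors, so ◇¬p fails. ✗
6: no successors, so ◇¬p fails. ✗
7: successors {4}; ¬p there: 4:F. ✗
Satisfying worlds: {2}.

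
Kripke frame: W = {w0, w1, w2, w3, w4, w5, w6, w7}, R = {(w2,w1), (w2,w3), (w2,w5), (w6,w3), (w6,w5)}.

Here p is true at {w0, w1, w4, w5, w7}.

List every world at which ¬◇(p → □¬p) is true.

w0: ◇(p → □¬p) is F. ✓
w1: ◇(p → □¬p) is F. ✓
w2: ◇(p → □¬p) is T. ✗
w3: ◇(p → □¬p) is F. ✓
w4: ◇(p → □¬p) is F. ✓
w5: ◇(p → □¬p) is F. ✓
w6: ◇(p → □¬p) is T. ✗
w7: ◇(p → □¬p) is F. ✓

{w0, w1, w3, w4, w5, w7}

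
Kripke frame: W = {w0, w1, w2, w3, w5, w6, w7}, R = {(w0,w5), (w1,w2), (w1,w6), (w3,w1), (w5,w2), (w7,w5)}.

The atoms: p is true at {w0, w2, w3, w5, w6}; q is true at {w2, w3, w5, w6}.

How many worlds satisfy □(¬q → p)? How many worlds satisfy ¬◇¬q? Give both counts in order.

6 and 6

For □(¬q → p):
w0: successors {w5}; ¬q → p there: w5:T. ✓
w1: successors {w2, w6}; ¬q → p there: w2:T, w6:T. ✓
w2: no successors, so □(¬q → p) holds vacuously. ✓
w3: successors {w1}; ¬q → p there: w1:F. ✗
w5: successors {w2}; ¬q → p there: w2:T. ✓
w6: no successors, so □(¬q → p) holds vacuously. ✓
w7: successors {w5}; ¬q → p there: w5:T. ✓
— 6 worlds.
For ¬◇¬q:
w0: ◇¬q is F. ✓
w1: ◇¬q is F. ✓
w2: ◇¬q is F. ✓
w3: ◇¬q is T. ✗
w5: ◇¬q is F. ✓
w6: ◇¬q is F. ✓
w7: ◇¬q is F. ✓
— 6 worlds.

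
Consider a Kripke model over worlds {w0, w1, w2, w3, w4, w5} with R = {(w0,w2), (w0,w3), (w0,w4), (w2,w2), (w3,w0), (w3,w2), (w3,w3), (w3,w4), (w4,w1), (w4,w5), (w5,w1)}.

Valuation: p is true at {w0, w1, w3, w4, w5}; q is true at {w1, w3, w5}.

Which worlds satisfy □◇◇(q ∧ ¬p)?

{w1}

w0: successors {w2, w3, w4}; ◇◇(q ∧ ¬p) there: w2:F, w3:F, w4:F. ✗
w1: no successors, so □◇◇(q ∧ ¬p) holds vacuously. ✓
w2: successors {w2}; ◇◇(q ∧ ¬p) there: w2:F. ✗
w3: successors {w0, w2, w3, w4}; ◇◇(q ∧ ¬p) there: w0:F, w2:F, w3:F, w4:F. ✗
w4: successors {w1, w5}; ◇◇(q ∧ ¬p) there: w1:F, w5:F. ✗
w5: successors {w1}; ◇◇(q ∧ ¬p) there: w1:F. ✗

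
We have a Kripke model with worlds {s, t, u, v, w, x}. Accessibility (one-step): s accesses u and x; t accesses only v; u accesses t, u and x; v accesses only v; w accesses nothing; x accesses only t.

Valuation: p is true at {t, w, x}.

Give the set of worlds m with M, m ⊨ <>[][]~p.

{s, t, u, v, x}

s: successors {u, x}; [][]~p there: u:F, x:T. ✓
t: successors {v}; [][]~p there: v:T. ✓
u: successors {t, u, x}; [][]~p there: t:T, u:F, x:T. ✓
v: successors {v}; [][]~p there: v:T. ✓
w: no successors, so <>[][]~p fails. ✗
x: successors {t}; [][]~p there: t:T. ✓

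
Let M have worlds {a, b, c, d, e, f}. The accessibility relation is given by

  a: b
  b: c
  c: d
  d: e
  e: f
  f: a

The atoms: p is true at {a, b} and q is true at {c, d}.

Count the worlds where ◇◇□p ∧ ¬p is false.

4

a: ◇◇□p is F, ¬p is F. ✗
b: ◇◇□p is F, ¬p is F. ✗
c: ◇◇□p is F, ¬p is T. ✗
d: ◇◇□p is T, ¬p is T. ✓
e: ◇◇□p is T, ¬p is T. ✓
f: ◇◇□p is F, ¬p is T. ✗
Satisfying worlds: {d, e}.
So ◇◇□p ∧ ¬p fails at the other 4 worlds.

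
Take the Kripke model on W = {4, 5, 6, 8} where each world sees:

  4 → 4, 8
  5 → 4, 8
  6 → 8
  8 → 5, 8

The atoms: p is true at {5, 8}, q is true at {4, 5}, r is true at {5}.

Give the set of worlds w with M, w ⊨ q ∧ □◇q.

{4, 5}

4: q is T, □◇q is T. ✓
5: q is T, □◇q is T. ✓
6: q is F, □◇q is T. ✗
8: q is F, □◇q is T. ✗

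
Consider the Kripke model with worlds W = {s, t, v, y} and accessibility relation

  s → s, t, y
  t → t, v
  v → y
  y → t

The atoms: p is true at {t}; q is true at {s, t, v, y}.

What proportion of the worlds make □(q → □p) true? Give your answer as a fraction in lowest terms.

s: successors {s, t, y}; q → □p there: s:F, t:F, y:T. ✗
t: successors {t, v}; q → □p there: t:F, v:F. ✗
v: successors {y}; q → □p there: y:T. ✓
y: successors {t}; q → □p there: t:F. ✗
That's 1 of 4 worlds, so 1/4.

1/4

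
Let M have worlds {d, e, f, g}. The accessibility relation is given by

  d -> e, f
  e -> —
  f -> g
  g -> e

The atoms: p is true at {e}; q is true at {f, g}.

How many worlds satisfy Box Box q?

d: successors {e, f}; Box q there: e:T, f:T. ✓
e: no successors, so Box Box q holds vacuously. ✓
f: successors {g}; Box q there: g:F. ✗
g: successors {e}; Box q there: e:T. ✓
Satisfying worlds: {d, e, g}.

3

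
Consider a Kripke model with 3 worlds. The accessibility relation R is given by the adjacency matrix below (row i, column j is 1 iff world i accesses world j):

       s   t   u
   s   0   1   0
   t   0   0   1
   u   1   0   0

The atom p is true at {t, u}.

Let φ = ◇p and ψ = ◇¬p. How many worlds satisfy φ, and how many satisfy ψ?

For ◇p:
s: successors {t}; p there: t:T. ✓
t: successors {u}; p there: u:T. ✓
u: successors {s}; p there: s:F. ✗
— 2 worlds.
For ◇¬p:
s: successors {t}; ¬p there: t:F. ✗
t: successors {u}; ¬p there: u:F. ✗
u: successors {s}; ¬p there: s:T. ✓
— 1 world.

2 and 1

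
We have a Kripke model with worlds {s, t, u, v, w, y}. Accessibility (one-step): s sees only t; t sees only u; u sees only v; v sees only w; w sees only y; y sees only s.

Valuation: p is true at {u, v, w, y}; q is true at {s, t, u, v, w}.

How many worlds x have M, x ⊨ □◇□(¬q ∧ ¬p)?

s: successors {t}; ◇□(¬q ∧ ¬p) there: t:F. ✗
t: successors {u}; ◇□(¬q ∧ ¬p) there: u:F. ✗
u: successors {v}; ◇□(¬q ∧ ¬p) there: v:F. ✗
v: successors {w}; ◇□(¬q ∧ ¬p) there: w:F. ✗
w: successors {y}; ◇□(¬q ∧ ¬p) there: y:F. ✗
y: successors {s}; ◇□(¬q ∧ ¬p) there: s:F. ✗
Satisfying worlds: ∅.

0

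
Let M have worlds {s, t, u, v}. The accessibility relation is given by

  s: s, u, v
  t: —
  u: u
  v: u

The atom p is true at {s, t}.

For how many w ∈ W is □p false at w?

3

s: successors {s, u, v}; p there: s:T, u:F, v:F. ✗
t: no successors, so □p holds vacuously. ✓
u: successors {u}; p there: u:F. ✗
v: successors {u}; p there: u:F. ✗
Satisfying worlds: {t}.
So □p fails at the other 3 worlds.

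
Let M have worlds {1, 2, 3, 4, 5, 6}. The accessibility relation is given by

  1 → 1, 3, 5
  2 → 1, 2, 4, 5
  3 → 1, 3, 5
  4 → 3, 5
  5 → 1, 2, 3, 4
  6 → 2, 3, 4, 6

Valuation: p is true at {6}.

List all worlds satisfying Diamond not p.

1: successors {1, 3, 5}; not p there: 1:T, 3:T, 5:T. ✓
2: successors {1, 2, 4, 5}; not p there: 1:T, 2:T, 4:T, 5:T. ✓
3: successors {1, 3, 5}; not p there: 1:T, 3:T, 5:T. ✓
4: successors {3, 5}; not p there: 3:T, 5:T. ✓
5: successors {1, 2, 3, 4}; not p there: 1:T, 2:T, 3:T, 4:T. ✓
6: successors {2, 3, 4, 6}; not p there: 2:T, 3:T, 4:T, 6:F. ✓

{1, 2, 3, 4, 5, 6}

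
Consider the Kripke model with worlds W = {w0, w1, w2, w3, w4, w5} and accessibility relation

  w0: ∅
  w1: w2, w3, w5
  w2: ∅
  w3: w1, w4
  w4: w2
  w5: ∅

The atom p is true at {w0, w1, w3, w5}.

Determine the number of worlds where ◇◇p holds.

2

w0: no successors, so ◇◇p fails. ✗
w1: successors {w2, w3, w5}; ◇p there: w2:F, w3:T, w5:F. ✓
w2: no successors, so ◇◇p fails. ✗
w3: successors {w1, w4}; ◇p there: w1:T, w4:F. ✓
w4: successors {w2}; ◇p there: w2:F. ✗
w5: no successors, so ◇◇p fails. ✗
Satisfying worlds: {w1, w3}.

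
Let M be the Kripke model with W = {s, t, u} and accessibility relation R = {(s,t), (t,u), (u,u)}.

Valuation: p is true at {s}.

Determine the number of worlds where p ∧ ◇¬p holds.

1

s: p is T, ◇¬p is T. ✓
t: p is F, ◇¬p is T. ✗
u: p is F, ◇¬p is T. ✗
Satisfying worlds: {s}.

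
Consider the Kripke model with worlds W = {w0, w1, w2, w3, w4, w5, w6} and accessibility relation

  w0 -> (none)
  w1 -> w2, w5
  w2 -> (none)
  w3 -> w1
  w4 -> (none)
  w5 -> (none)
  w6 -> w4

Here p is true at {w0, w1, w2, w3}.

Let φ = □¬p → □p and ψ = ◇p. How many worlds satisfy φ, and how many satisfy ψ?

For □¬p → □p:
w0: □¬p is T, □p is T. ✓
w1: □¬p is F, □p is F. ✓
w2: □¬p is T, □p is T. ✓
w3: □¬p is F, □p is T. ✓
w4: □¬p is T, □p is T. ✓
w5: □¬p is T, □p is T. ✓
w6: □¬p is T, □p is F. ✗
— 6 worlds.
For ◇p:
w0: no successors, so ◇p fails. ✗
w1: successors {w2, w5}; p there: w2:T, w5:F. ✓
w2: no successors, so ◇p fails. ✗
w3: successors {w1}; p there: w1:T. ✓
w4: no successors, so ◇p fails. ✗
w5: no successors, so ◇p fails. ✗
w6: successors {w4}; p there: w4:F. ✗
— 2 worlds.

6 and 2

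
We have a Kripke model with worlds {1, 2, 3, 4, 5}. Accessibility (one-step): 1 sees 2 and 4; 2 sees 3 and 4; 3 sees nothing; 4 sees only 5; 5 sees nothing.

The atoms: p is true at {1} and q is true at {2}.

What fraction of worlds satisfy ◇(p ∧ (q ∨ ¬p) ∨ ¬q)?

3/5

1: successors {2, 4}; p ∧ (q ∨ ¬p) ∨ ¬q there: 2:F, 4:T. ✓
2: successors {3, 4}; p ∧ (q ∨ ¬p) ∨ ¬q there: 3:T, 4:T. ✓
3: no successors, so ◇(p ∧ (q ∨ ¬p) ∨ ¬q) fails. ✗
4: successors {5}; p ∧ (q ∨ ¬p) ∨ ¬q there: 5:T. ✓
5: no successors, so ◇(p ∧ (q ∨ ¬p) ∨ ¬q) fails. ✗
That's 3 of 5 worlds, so 3/5.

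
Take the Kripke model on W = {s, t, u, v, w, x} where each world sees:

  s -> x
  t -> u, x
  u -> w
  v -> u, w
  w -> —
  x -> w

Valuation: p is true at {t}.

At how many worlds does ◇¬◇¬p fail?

s: successors {x}; ¬◇¬p there: x:F. ✗
t: successors {u, x}; ¬◇¬p there: u:F, x:F. ✗
u: successors {w}; ¬◇¬p there: w:T. ✓
v: successors {u, w}; ¬◇¬p there: u:F, w:T. ✓
w: no successors, so ◇¬◇¬p fails. ✗
x: successors {w}; ¬◇¬p there: w:T. ✓
Satisfying worlds: {u, v, x}.
So ◇¬◇¬p fails at the other 3 worlds.

3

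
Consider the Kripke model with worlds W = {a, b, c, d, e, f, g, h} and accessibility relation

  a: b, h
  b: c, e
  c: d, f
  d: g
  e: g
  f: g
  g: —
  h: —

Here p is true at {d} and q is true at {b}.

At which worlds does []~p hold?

{a, b, d, e, f, g, h}

a: successors {b, h}; ~p there: b:T, h:T. ✓
b: successors {c, e}; ~p there: c:T, e:T. ✓
c: successors {d, f}; ~p there: d:F, f:T. ✗
d: successors {g}; ~p there: g:T. ✓
e: successors {g}; ~p there: g:T. ✓
f: successors {g}; ~p there: g:T. ✓
g: no successors, so []~p holds vacuously. ✓
h: no successors, so []~p holds vacuously. ✓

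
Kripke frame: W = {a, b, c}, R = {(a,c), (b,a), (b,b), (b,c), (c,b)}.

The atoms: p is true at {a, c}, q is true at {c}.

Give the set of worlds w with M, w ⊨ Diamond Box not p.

a: successors {c}; Box not p there: c:T. ✓
b: successors {a, b, c}; Box not p there: a:F, b:F, c:T. ✓
c: successors {b}; Box not p there: b:F. ✗

{a, b}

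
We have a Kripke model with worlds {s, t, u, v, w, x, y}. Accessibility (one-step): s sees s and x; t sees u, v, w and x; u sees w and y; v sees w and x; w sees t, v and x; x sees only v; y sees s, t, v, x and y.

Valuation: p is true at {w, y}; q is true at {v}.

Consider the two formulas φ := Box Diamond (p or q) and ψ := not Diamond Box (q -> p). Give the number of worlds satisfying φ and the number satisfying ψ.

5 and 2

For Box Diamond (p or q):
s: successors {s, x}; Diamond (p or q) there: s:F, x:T. ✗
t: successors {u, v, w, x}; Diamond (p or q) there: u:T, v:T, w:T, x:T. ✓
u: successors {w, y}; Diamond (p or q) there: w:T, y:T. ✓
v: successors {w, x}; Diamond (p or q) there: w:T, x:T. ✓
w: successors {t, v, x}; Diamond (p or q) there: t:T, v:T, x:T. ✓
x: successors {v}; Diamond (p or q) there: v:T. ✓
y: successors {s, t, v, x, y}; Diamond (p or q) there: s:F, t:T, v:T, x:T, y:T. ✗
— 5 worlds.
For not Diamond Box (q -> p):
s: Diamond Box (q -> p) is T. ✗
t: Diamond Box (q -> p) is T. ✗
u: Diamond Box (q -> p) is F. ✓
v: Diamond Box (q -> p) is F. ✓
w: Diamond Box (q -> p) is T. ✗
x: Diamond Box (q -> p) is T. ✗
y: Diamond Box (q -> p) is T. ✗
— 2 worlds.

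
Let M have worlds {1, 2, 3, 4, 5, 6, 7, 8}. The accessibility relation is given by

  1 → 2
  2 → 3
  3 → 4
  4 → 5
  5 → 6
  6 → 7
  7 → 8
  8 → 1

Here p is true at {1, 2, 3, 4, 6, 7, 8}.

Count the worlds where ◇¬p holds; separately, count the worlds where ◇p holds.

For ◇¬p:
1: successors {2}; ¬p there: 2:F. ✗
2: successors {3}; ¬p there: 3:F. ✗
3: successors {4}; ¬p there: 4:F. ✗
4: successors {5}; ¬p there: 5:T. ✓
5: successors {6}; ¬p there: 6:F. ✗
6: successors {7}; ¬p there: 7:F. ✗
7: successors {8}; ¬p there: 8:F. ✗
8: successors {1}; ¬p there: 1:F. ✗
— 1 world.
For ◇p:
1: successors {2}; p there: 2:T. ✓
2: successors {3}; p there: 3:T. ✓
3: successors {4}; p there: 4:T. ✓
4: successors {5}; p there: 5:F. ✗
5: successors {6}; p there: 6:T. ✓
6: successors {7}; p there: 7:T. ✓
7: successors {8}; p there: 8:T. ✓
8: successors {1}; p there: 1:T. ✓
— 7 worlds.

1 and 7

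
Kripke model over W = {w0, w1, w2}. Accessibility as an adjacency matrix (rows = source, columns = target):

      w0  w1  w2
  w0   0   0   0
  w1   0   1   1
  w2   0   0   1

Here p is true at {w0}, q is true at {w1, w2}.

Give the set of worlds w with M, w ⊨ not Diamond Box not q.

w0: Diamond Box not q is F. ✓
w1: Diamond Box not q is F. ✓
w2: Diamond Box not q is F. ✓

{w0, w1, w2}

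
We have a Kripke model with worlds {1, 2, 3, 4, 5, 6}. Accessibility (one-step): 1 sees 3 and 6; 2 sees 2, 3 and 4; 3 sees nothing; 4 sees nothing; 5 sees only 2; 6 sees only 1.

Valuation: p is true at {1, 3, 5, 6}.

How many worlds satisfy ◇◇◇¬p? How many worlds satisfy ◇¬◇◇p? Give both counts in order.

2 and 2

For ◇◇◇¬p:
1: successors {3, 6}; ◇◇¬p there: 3:F, 6:F. ✗
2: successors {2, 3, 4}; ◇◇¬p there: 2:T, 3:F, 4:F. ✓
3: no successors, so ◇◇◇¬p fails. ✗
4: no successors, so ◇◇◇¬p fails. ✗
5: successors {2}; ◇◇¬p there: 2:T. ✓
6: successors {1}; ◇◇¬p there: 1:F. ✗
— 2 worlds.
For ◇¬◇◇p:
1: successors {3, 6}; ¬◇◇p there: 3:T, 6:F. ✓
2: successors {2, 3, 4}; ¬◇◇p there: 2:F, 3:T, 4:T. ✓
3: no successors, so ◇¬◇◇p fails. ✗
4: no successors, so ◇¬◇◇p fails. ✗
5: successors {2}; ¬◇◇p there: 2:F. ✗
6: successors {1}; ¬◇◇p there: 1:F. ✗
— 2 worlds.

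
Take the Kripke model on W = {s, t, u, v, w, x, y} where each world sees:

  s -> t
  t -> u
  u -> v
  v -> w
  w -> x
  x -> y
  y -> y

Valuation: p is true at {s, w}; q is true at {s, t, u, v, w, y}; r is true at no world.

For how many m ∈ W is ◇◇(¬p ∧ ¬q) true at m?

s: successors {t}; ◇(¬p ∧ ¬q) there: t:F. ✗
t: successors {u}; ◇(¬p ∧ ¬q) there: u:F. ✗
u: successors {v}; ◇(¬p ∧ ¬q) there: v:F. ✗
v: successors {w}; ◇(¬p ∧ ¬q) there: w:T. ✓
w: successors {x}; ◇(¬p ∧ ¬q) there: x:F. ✗
x: successors {y}; ◇(¬p ∧ ¬q) there: y:F. ✗
y: successors {y}; ◇(¬p ∧ ¬q) there: y:F. ✗
Satisfying worlds: {v}.

1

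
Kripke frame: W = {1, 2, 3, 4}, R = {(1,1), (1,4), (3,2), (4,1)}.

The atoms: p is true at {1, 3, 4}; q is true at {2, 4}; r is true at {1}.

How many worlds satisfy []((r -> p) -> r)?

1: successors {1, 4}; (r -> p) -> r there: 1:T, 4:F. ✗
2: no successors, so []((r -> p) -> r) holds vacuously. ✓
3: successors {2}; (r -> p) -> r there: 2:F. ✗
4: successors {1}; (r -> p) -> r there: 1:T. ✓
Satisfying worlds: {2, 4}.

2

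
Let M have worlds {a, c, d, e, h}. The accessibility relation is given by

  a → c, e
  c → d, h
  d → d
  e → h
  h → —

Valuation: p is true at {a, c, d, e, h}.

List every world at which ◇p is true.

a: successors {c, e}; p there: c:T, e:T. ✓
c: successors {d, h}; p there: d:T, h:T. ✓
d: successors {d}; p there: d:T. ✓
e: successors {h}; p there: h:T. ✓
h: no successors, so ◇p fails. ✗

{a, c, d, e}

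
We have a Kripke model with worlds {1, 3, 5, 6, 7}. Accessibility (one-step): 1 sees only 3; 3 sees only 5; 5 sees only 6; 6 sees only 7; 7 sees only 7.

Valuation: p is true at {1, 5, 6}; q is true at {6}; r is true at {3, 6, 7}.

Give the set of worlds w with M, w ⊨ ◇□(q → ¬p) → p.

{1, 3, 5, 6}

1: ◇□(q → ¬p) is T, p is T. ✓
3: ◇□(q → ¬p) is F, p is F. ✓
5: ◇□(q → ¬p) is T, p is T. ✓
6: ◇□(q → ¬p) is T, p is T. ✓
7: ◇□(q → ¬p) is T, p is F. ✗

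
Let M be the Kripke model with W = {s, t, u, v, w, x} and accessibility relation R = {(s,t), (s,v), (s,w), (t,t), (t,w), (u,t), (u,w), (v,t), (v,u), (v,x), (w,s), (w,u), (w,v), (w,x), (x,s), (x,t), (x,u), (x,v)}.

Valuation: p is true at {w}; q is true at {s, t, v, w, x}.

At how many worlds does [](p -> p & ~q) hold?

s: successors {t, v, w}; p -> p & ~q there: t:T, v:T, w:F. ✗
t: successors {t, w}; p -> p & ~q there: t:T, w:F. ✗
u: successors {t, w}; p -> p & ~q there: t:T, w:F. ✗
v: successors {t, u, x}; p -> p & ~q there: t:T, u:T, x:T. ✓
w: successors {s, u, v, x}; p -> p & ~q there: s:T, u:T, v:T, x:T. ✓
x: successors {s, t, u, v}; p -> p & ~q there: s:T, t:T, u:T, v:T. ✓
Satisfying worlds: {v, w, x}.

3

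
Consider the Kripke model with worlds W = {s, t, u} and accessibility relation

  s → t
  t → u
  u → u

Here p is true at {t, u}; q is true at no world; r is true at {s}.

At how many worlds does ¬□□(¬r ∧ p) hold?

s: □□(¬r ∧ p) is T. ✗
t: □□(¬r ∧ p) is T. ✗
u: □□(¬r ∧ p) is T. ✗
Satisfying worlds: ∅.

0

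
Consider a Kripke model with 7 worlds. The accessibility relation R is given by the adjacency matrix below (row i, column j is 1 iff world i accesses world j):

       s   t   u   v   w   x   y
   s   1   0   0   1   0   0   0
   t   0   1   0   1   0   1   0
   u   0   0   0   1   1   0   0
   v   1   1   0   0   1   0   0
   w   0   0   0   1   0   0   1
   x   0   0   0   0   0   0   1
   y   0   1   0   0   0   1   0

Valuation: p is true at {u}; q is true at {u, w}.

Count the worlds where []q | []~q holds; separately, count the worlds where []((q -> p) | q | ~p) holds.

For []q | []~q:
s: []q is F, []~q is T. ✓
t: []q is F, []~q is T. ✓
u: []q is F, []~q is F. ✗
v: []q is F, []~q is F. ✗
w: []q is F, []~q is T. ✓
x: []q is F, []~q is T. ✓
y: []q is F, []~q is T. ✓
— 5 worlds.
For []((q -> p) | q | ~p):
s: successors {s, v}; (q -> p) | q | ~p there: s:T, v:T. ✓
t: successors {t, v, x}; (q -> p) | q | ~p there: t:T, v:T, x:T. ✓
u: successors {v, w}; (q -> p) | q | ~p there: v:T, w:T. ✓
v: successors {s, t, w}; (q -> p) | q | ~p there: s:T, t:T, w:T. ✓
w: successors {v, y}; (q -> p) | q | ~p there: v:T, y:T. ✓
x: successors {y}; (q -> p) | q | ~p there: y:T. ✓
y: successors {t, x}; (q -> p) | q | ~p there: t:T, x:T. ✓
— 7 worlds.

5 and 7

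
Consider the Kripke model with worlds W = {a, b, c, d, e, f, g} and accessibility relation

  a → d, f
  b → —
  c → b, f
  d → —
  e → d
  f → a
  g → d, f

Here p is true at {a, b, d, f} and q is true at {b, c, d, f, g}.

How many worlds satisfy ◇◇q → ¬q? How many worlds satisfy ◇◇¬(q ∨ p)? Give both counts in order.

6 and 0

For ◇◇q → ¬q:
a: ◇◇q is F, ¬q is T. ✓
b: ◇◇q is F, ¬q is F. ✓
c: ◇◇q is F, ¬q is F. ✓
d: ◇◇q is F, ¬q is F. ✓
e: ◇◇q is F, ¬q is T. ✓
f: ◇◇q is T, ¬q is F. ✗
g: ◇◇q is F, ¬q is F. ✓
— 6 worlds.
For ◇◇¬(q ∨ p):
a: successors {d, f}; ◇¬(q ∨ p) there: d:F, f:F. ✗
b: no successors, so ◇◇¬(q ∨ p) fails. ✗
c: successors {b, f}; ◇¬(q ∨ p) there: b:F, f:F. ✗
d: no successors, so ◇◇¬(q ∨ p) fails. ✗
e: successors {d}; ◇¬(q ∨ p) there: d:F. ✗
f: successors {a}; ◇¬(q ∨ p) there: a:F. ✗
g: successors {d, f}; ◇¬(q ∨ p) there: d:F, f:F. ✗
— 0 worlds.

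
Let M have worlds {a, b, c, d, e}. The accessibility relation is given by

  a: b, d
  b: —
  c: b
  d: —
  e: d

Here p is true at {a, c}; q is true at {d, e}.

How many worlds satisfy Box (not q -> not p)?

5

a: successors {b, d}; not q -> not p there: b:T, d:T. ✓
b: no successors, so Box (not q -> not p) holds vacuously. ✓
c: successors {b}; not q -> not p there: b:T. ✓
d: no successors, so Box (not q -> not p) holds vacuously. ✓
e: successors {d}; not q -> not p there: d:T. ✓
Satisfying worlds: {a, b, c, d, e}.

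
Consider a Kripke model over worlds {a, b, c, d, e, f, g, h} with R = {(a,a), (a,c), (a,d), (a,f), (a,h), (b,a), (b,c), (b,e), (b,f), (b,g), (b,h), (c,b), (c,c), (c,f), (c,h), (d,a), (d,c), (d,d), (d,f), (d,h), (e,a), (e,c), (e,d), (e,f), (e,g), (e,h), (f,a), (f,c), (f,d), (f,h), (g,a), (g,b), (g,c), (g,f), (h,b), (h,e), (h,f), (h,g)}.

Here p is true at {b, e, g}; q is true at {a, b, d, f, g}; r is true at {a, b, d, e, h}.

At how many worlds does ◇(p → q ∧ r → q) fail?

a: successors {a, c, d, f, h}; p → q ∧ r → q there: a:T, c:T, d:T, f:T, h:T. ✓
b: successors {a, c, e, f, g, h}; p → q ∧ r → q there: a:T, c:T, e:T, f:T, g:T, h:T. ✓
c: successors {b, c, f, h}; p → q ∧ r → q there: b:T, c:T, f:T, h:T. ✓
d: successors {a, c, d, f, h}; p → q ∧ r → q there: a:T, c:T, d:T, f:T, h:T. ✓
e: successors {a, c, d, f, g, h}; p → q ∧ r → q there: a:T, c:T, d:T, f:T, g:T, h:T. ✓
f: successors {a, c, d, h}; p → q ∧ r → q there: a:T, c:T, d:T, h:T. ✓
g: successors {a, b, c, f}; p → q ∧ r → q there: a:T, b:T, c:T, f:T. ✓
h: successors {b, e, f, g}; p → q ∧ r → q there: b:T, e:T, f:T, g:T. ✓
Satisfying worlds: {a, b, c, d, e, f, g, h}.
So ◇(p → q ∧ r → q) fails at the other 0 worlds.

0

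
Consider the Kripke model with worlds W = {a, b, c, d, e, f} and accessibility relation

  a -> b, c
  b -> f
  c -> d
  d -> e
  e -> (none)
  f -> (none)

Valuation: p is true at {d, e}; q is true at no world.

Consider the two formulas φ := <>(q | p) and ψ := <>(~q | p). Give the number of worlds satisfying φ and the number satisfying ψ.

2 and 4

For <>(q | p):
a: successors {b, c}; q | p there: b:F, c:F. ✗
b: successors {f}; q | p there: f:F. ✗
c: successors {d}; q | p there: d:T. ✓
d: successors {e}; q | p there: e:T. ✓
e: no successors, so <>(q | p) fails. ✗
f: no successors, so <>(q | p) fails. ✗
— 2 worlds.
For <>(~q | p):
a: successors {b, c}; ~q | p there: b:T, c:T. ✓
b: successors {f}; ~q | p there: f:T. ✓
c: successors {d}; ~q | p there: d:T. ✓
d: successors {e}; ~q | p there: e:T. ✓
e: no successors, so <>(~q | p) fails. ✗
f: no successors, so <>(~q | p) fails. ✗
— 4 worlds.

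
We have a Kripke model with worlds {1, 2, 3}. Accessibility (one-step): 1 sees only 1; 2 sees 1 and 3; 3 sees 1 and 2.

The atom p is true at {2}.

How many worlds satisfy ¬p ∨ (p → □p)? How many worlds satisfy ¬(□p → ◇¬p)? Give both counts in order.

2 and 0

For ¬p ∨ (p → □p):
1: ¬p is T, p → □p is T. ✓
2: ¬p is F, p → □p is F. ✗
3: ¬p is T, p → □p is T. ✓
— 2 worlds.
For ¬(□p → ◇¬p):
1: □p → ◇¬p is T. ✗
2: □p → ◇¬p is T. ✗
3: □p → ◇¬p is T. ✗
— 0 worlds.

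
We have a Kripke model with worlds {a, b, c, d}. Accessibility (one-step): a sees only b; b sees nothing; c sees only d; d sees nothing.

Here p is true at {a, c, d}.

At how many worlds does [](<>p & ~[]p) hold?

a: successors {b}; <>p & ~[]p there: b:F. ✗
b: no successors, so [](<>p & ~[]p) holds vacuously. ✓
c: successors {d}; <>p & ~[]p there: d:F. ✗
d: no successors, so [](<>p & ~[]p) holds vacuously. ✓
Satisfying worlds: {b, d}.

2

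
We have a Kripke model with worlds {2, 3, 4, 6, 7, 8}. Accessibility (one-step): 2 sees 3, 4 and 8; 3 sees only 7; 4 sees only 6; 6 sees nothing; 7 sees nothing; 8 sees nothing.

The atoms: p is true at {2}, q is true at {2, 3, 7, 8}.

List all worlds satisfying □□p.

{3, 4, 6, 7, 8}

2: successors {3, 4, 8}; □p there: 3:F, 4:F, 8:T. ✗
3: successors {7}; □p there: 7:T. ✓
4: successors {6}; □p there: 6:T. ✓
6: no successors, so □□p holds vacuously. ✓
7: no successors, so □□p holds vacuously. ✓
8: no successors, so □□p holds vacuously. ✓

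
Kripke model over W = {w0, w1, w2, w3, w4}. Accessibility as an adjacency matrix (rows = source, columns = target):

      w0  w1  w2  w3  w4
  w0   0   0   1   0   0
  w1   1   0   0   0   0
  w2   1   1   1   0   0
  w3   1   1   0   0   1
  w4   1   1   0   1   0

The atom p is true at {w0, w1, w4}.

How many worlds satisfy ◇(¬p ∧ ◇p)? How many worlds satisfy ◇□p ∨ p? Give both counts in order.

3 and 5

For ◇(¬p ∧ ◇p):
w0: successors {w2}; ¬p ∧ ◇p there: w2:T. ✓
w1: successors {w0}; ¬p ∧ ◇p there: w0:F. ✗
w2: successors {w0, w1, w2}; ¬p ∧ ◇p there: w0:F, w1:F, w2:T. ✓
w3: successors {w0, w1, w4}; ¬p ∧ ◇p there: w0:F, w1:F, w4:F. ✗
w4: successors {w0, w1, w3}; ¬p ∧ ◇p there: w0:F, w1:F, w3:T. ✓
— 3 worlds.
For ◇□p ∨ p:
w0: ◇□p is F, p is T. ✓
w1: ◇□p is F, p is T. ✓
w2: ◇□p is T, p is F. ✓
w3: ◇□p is T, p is F. ✓
w4: ◇□p is T, p is T. ✓
— 5 worlds.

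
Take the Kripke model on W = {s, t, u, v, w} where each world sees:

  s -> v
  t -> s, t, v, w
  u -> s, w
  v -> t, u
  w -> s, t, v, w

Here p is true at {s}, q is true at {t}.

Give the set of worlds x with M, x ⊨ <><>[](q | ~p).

s: successors {v}; <>[](q | ~p) there: v:F. ✗
t: successors {s, t, v, w}; <>[](q | ~p) there: s:T, t:T, v:F, w:T. ✓
u: successors {s, w}; <>[](q | ~p) there: s:T, w:T. ✓
v: successors {t, u}; <>[](q | ~p) there: t:T, u:T. ✓
w: successors {s, t, v, w}; <>[](q | ~p) there: s:T, t:T, v:F, w:T. ✓

{t, u, v, w}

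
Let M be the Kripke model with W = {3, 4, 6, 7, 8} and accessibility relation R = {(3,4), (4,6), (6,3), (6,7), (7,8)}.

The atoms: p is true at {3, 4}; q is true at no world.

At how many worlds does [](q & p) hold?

3: successors {4}; q & p there: 4:F. ✗
4: successors {6}; q & p there: 6:F. ✗
6: successors {3, 7}; q & p there: 3:F, 7:F. ✗
7: successors {8}; q & p there: 8:F. ✗
8: no successors, so [](q & p) holds vacuously. ✓
Satisfying worlds: {8}.

1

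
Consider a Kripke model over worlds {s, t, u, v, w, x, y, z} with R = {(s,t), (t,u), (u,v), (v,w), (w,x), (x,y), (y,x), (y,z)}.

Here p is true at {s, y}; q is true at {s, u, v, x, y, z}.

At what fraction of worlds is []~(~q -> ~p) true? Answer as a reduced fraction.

1/8

s: successors {t}; ~(~q -> ~p) there: t:F. ✗
t: successors {u}; ~(~q -> ~p) there: u:F. ✗
u: successors {v}; ~(~q -> ~p) there: v:F. ✗
v: successors {w}; ~(~q -> ~p) there: w:F. ✗
w: successors {x}; ~(~q -> ~p) there: x:F. ✗
x: successors {y}; ~(~q -> ~p) there: y:F. ✗
y: successors {x, z}; ~(~q -> ~p) there: x:F, z:F. ✗
z: no successors, so []~(~q -> ~p) holds vacuously. ✓
That's 1 of 8 worlds, so 1/8.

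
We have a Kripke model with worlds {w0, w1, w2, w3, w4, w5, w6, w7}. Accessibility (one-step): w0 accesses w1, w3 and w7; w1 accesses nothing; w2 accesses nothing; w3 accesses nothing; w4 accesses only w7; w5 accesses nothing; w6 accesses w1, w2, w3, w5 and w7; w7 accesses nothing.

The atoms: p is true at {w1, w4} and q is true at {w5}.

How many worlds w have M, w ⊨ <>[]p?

3

w0: successors {w1, w3, w7}; []p there: w1:T, w3:T, w7:T. ✓
w1: no successors, so <>[]p fails. ✗
w2: no successors, so <>[]p fails. ✗
w3: no successors, so <>[]p fails. ✗
w4: successors {w7}; []p there: w7:T. ✓
w5: no successors, so <>[]p fails. ✗
w6: successors {w1, w2, w3, w5, w7}; []p there: w1:T, w2:T, w3:T, w5:T, w7:T. ✓
w7: no successors, so <>[]p fails. ✗
Satisfying worlds: {w0, w4, w6}.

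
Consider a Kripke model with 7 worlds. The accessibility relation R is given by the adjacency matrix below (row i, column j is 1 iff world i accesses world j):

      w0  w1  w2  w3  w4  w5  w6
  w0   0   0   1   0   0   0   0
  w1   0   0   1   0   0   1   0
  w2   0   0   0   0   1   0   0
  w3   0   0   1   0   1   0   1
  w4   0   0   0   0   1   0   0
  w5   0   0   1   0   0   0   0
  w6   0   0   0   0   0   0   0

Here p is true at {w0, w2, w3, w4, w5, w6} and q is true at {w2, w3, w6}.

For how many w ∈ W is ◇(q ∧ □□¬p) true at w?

1

w0: successors {w2}; q ∧ □□¬p there: w2:F. ✗
w1: successors {w2, w5}; q ∧ □□¬p there: w2:F, w5:F. ✗
w2: successors {w4}; q ∧ □□¬p there: w4:F. ✗
w3: successors {w2, w4, w6}; q ∧ □□¬p there: w2:F, w4:F, w6:T. ✓
w4: successors {w4}; q ∧ □□¬p there: w4:F. ✗
w5: successors {w2}; q ∧ □□¬p there: w2:F. ✗
w6: no successors, so ◇(q ∧ □□¬p) fails. ✗
Satisfying worlds: {w3}.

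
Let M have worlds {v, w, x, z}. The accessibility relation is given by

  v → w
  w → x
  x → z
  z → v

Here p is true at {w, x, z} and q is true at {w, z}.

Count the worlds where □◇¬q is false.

2

v: successors {w}; ◇¬q there: w:T. ✓
w: successors {x}; ◇¬q there: x:F. ✗
x: successors {z}; ◇¬q there: z:T. ✓
z: successors {v}; ◇¬q there: v:F. ✗
Satisfying worlds: {v, x}.
So □◇¬q fails at the other 2 worlds.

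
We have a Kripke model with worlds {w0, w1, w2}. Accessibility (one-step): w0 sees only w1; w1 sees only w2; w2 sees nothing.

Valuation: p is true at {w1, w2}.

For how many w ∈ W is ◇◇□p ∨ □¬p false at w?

w0: ◇◇□p is T, □¬p is F. ✓
w1: ◇◇□p is F, □¬p is F. ✗
w2: ◇◇□p is F, □¬p is T. ✓
Satisfying worlds: {w0, w2}.
So ◇◇□p ∨ □¬p fails at the other 1 world.

1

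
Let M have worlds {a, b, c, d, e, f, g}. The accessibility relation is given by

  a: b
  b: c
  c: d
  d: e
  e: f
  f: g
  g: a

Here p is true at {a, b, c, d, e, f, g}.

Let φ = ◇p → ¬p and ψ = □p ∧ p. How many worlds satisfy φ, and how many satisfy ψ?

0 and 7

For ◇p → ¬p:
a: ◇p is T, ¬p is F. ✗
b: ◇p is T, ¬p is F. ✗
c: ◇p is T, ¬p is F. ✗
d: ◇p is T, ¬p is F. ✗
e: ◇p is T, ¬p is F. ✗
f: ◇p is T, ¬p is F. ✗
g: ◇p is T, ¬p is F. ✗
— 0 worlds.
For □p ∧ p:
a: □p is T, p is T. ✓
b: □p is T, p is T. ✓
c: □p is T, p is T. ✓
d: □p is T, p is T. ✓
e: □p is T, p is T. ✓
f: □p is T, p is T. ✓
g: □p is T, p is T. ✓
— 7 worlds.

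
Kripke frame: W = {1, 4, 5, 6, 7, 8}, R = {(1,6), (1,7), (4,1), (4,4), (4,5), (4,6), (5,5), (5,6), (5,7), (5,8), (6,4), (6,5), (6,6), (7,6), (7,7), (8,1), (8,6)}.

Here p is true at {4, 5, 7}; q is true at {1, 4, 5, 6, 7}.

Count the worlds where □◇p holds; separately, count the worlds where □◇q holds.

5 and 6

For □◇p:
1: successors {6, 7}; ◇p there: 6:T, 7:T. ✓
4: successors {1, 4, 5, 6}; ◇p there: 1:T, 4:T, 5:T, 6:T. ✓
5: successors {5, 6, 7, 8}; ◇p there: 5:T, 6:T, 7:T, 8:F. ✗
6: successors {4, 5, 6}; ◇p there: 4:T, 5:T, 6:T. ✓
7: successors {6, 7}; ◇p there: 6:T, 7:T. ✓
8: successors {1, 6}; ◇p there: 1:T, 6:T. ✓
— 5 worlds.
For □◇q:
1: successors {6, 7}; ◇q there: 6:T, 7:T. ✓
4: successors {1, 4, 5, 6}; ◇q there: 1:T, 4:T, 5:T, 6:T. ✓
5: successors {5, 6, 7, 8}; ◇q there: 5:T, 6:T, 7:T, 8:T. ✓
6: successors {4, 5, 6}; ◇q there: 4:T, 5:T, 6:T. ✓
7: successors {6, 7}; ◇q there: 6:T, 7:T. ✓
8: successors {1, 6}; ◇q there: 1:T, 6:T. ✓
— 6 worlds.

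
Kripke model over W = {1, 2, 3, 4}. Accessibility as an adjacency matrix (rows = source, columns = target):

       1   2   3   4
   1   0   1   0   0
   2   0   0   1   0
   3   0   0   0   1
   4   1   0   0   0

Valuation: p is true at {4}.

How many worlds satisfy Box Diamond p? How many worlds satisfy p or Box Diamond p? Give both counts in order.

1 and 2

For Box Diamond p:
1: successors {2}; Diamond p there: 2:F. ✗
2: successors {3}; Diamond p there: 3:T. ✓
3: successors {4}; Diamond p there: 4:F. ✗
4: successors {1}; Diamond p there: 1:F. ✗
— 1 world.
For p or Box Diamond p:
1: p is F, Box Diamond p is F. ✗
2: p is F, Box Diamond p is T. ✓
3: p is F, Box Diamond p is F. ✗
4: p is T, Box Diamond p is F. ✓
— 2 worlds.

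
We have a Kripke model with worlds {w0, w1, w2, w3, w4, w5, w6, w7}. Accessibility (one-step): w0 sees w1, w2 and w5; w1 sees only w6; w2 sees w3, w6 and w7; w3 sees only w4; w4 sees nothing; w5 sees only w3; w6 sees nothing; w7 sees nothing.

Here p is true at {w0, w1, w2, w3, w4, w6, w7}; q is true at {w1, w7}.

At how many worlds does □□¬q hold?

7

w0: successors {w1, w2, w5}; □¬q there: w1:T, w2:F, w5:T. ✗
w1: successors {w6}; □¬q there: w6:T. ✓
w2: successors {w3, w6, w7}; □¬q there: w3:T, w6:T, w7:T. ✓
w3: successors {w4}; □¬q there: w4:T. ✓
w4: no successors, so □□¬q holds vacuously. ✓
w5: successors {w3}; □¬q there: w3:T. ✓
w6: no successors, so □□¬q holds vacuously. ✓
w7: no successors, so □□¬q holds vacuously. ✓
Satisfying worlds: {w1, w2, w3, w4, w5, w6, w7}.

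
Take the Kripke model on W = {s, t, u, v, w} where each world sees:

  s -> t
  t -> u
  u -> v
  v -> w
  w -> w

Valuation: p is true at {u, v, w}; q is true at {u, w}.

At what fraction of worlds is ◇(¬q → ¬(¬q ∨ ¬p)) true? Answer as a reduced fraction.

s: successors {t}; ¬q → ¬(¬q ∨ ¬p) there: t:F. ✗
t: successors {u}; ¬q → ¬(¬q ∨ ¬p) there: u:T. ✓
u: successors {v}; ¬q → ¬(¬q ∨ ¬p) there: v:F. ✗
v: successors {w}; ¬q → ¬(¬q ∨ ¬p) there: w:T. ✓
w: successors {w}; ¬q → ¬(¬q ∨ ¬p) there: w:T. ✓
That's 3 of 5 worlds, so 3/5.

3/5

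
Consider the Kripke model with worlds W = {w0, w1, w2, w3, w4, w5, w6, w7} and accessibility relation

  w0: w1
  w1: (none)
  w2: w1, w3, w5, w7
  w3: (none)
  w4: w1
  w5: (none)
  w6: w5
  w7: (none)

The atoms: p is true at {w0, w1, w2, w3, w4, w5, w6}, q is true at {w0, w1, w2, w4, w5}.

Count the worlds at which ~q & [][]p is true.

3

w0: ~q is F, [][]p is T. ✗
w1: ~q is F, [][]p is T. ✗
w2: ~q is F, [][]p is T. ✗
w3: ~q is T, [][]p is T. ✓
w4: ~q is F, [][]p is T. ✗
w5: ~q is F, [][]p is T. ✗
w6: ~q is T, [][]p is T. ✓
w7: ~q is T, [][]p is T. ✓
Satisfying worlds: {w3, w6, w7}.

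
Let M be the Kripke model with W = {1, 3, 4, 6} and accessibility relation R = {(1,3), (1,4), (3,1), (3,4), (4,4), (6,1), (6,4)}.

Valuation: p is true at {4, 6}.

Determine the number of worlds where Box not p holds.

1: successors {3, 4}; not p there: 3:T, 4:F. ✗
3: successors {1, 4}; not p there: 1:T, 4:F. ✗
4: successors {4}; not p there: 4:F. ✗
6: successors {1, 4}; not p there: 1:T, 4:F. ✗
Satisfying worlds: ∅.

0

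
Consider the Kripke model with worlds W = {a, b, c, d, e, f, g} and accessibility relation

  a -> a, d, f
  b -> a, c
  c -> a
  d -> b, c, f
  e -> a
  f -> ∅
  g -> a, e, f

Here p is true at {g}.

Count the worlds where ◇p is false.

7

a: successors {a, d, f}; p there: a:F, d:F, f:F. ✗
b: successors {a, c}; p there: a:F, c:F. ✗
c: successors {a}; p there: a:F. ✗
d: successors {b, c, f}; p there: b:F, c:F, f:F. ✗
e: successors {a}; p there: a:F. ✗
f: no successors, so ◇p fails. ✗
g: successors {a, e, f}; p there: a:F, e:F, f:F. ✗
Satisfying worlds: ∅.
So ◇p fails at the other 7 worlds.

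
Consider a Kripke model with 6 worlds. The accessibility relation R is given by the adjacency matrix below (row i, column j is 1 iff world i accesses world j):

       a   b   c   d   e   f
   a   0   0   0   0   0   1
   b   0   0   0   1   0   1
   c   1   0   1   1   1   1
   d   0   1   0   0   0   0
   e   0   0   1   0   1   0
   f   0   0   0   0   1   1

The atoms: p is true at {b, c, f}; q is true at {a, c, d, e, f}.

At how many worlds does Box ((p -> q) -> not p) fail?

a: successors {f}; (p -> q) -> not p there: f:F. ✗
b: successors {d, f}; (p -> q) -> not p there: d:T, f:F. ✗
c: successors {a, c, d, e, f}; (p -> q) -> not p there: a:T, c:F, d:T, e:T, f:F. ✗
d: successors {b}; (p -> q) -> not p there: b:T. ✓
e: successors {c, e}; (p -> q) -> not p there: c:F, e:T. ✗
f: successors {e, f}; (p -> q) -> not p there: e:T, f:F. ✗
Satisfying worlds: {d}.
So Box ((p -> q) -> not p) fails at the other 5 worlds.

5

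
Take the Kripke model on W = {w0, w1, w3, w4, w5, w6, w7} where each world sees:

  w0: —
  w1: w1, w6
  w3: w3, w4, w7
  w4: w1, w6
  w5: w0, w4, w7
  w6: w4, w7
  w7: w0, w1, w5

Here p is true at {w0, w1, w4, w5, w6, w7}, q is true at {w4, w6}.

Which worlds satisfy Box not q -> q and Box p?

{w1, w3, w4, w5, w6}

w0: Box not q is T, q and Box p is F. ✗
w1: Box not q is F, q and Box p is F. ✓
w3: Box not q is F, q and Box p is F. ✓
w4: Box not q is F, q and Box p is T. ✓
w5: Box not q is F, q and Box p is F. ✓
w6: Box not q is F, q and Box p is T. ✓
w7: Box not q is T, q and Box p is F. ✗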